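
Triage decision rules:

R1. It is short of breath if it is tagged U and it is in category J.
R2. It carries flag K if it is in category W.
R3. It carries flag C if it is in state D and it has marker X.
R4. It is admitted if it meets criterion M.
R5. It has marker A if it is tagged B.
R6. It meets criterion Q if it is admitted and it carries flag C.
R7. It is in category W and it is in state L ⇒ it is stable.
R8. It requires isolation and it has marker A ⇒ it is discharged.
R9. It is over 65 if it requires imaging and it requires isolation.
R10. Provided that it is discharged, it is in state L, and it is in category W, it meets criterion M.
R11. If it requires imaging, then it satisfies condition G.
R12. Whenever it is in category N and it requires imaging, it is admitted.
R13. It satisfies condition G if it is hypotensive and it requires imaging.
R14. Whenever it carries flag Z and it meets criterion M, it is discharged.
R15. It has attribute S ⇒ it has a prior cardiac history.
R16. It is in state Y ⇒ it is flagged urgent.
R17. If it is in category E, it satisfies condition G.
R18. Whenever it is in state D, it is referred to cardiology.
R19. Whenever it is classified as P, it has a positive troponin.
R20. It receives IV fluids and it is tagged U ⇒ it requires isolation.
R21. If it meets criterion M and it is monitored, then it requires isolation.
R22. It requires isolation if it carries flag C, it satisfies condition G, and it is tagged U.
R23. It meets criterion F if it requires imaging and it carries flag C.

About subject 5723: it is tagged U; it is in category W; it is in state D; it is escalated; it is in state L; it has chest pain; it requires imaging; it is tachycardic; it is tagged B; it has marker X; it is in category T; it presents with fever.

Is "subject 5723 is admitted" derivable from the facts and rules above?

By R3 (it is in state D, it has marker X): it carries flag C.
By R5 (it is tagged B): it has marker A.
By R11 (it requires imaging): it satisfies condition G.
By R22 (it carries flag C, it satisfies condition G, it is tagged U): it requires isolation.
By R8 (it requires isolation, it has marker A): it is discharged.
By R10 (it is discharged, it is in state L, it is in category W): it meets criterion M.
By R4 (it meets criterion M): it is admitted.

Yes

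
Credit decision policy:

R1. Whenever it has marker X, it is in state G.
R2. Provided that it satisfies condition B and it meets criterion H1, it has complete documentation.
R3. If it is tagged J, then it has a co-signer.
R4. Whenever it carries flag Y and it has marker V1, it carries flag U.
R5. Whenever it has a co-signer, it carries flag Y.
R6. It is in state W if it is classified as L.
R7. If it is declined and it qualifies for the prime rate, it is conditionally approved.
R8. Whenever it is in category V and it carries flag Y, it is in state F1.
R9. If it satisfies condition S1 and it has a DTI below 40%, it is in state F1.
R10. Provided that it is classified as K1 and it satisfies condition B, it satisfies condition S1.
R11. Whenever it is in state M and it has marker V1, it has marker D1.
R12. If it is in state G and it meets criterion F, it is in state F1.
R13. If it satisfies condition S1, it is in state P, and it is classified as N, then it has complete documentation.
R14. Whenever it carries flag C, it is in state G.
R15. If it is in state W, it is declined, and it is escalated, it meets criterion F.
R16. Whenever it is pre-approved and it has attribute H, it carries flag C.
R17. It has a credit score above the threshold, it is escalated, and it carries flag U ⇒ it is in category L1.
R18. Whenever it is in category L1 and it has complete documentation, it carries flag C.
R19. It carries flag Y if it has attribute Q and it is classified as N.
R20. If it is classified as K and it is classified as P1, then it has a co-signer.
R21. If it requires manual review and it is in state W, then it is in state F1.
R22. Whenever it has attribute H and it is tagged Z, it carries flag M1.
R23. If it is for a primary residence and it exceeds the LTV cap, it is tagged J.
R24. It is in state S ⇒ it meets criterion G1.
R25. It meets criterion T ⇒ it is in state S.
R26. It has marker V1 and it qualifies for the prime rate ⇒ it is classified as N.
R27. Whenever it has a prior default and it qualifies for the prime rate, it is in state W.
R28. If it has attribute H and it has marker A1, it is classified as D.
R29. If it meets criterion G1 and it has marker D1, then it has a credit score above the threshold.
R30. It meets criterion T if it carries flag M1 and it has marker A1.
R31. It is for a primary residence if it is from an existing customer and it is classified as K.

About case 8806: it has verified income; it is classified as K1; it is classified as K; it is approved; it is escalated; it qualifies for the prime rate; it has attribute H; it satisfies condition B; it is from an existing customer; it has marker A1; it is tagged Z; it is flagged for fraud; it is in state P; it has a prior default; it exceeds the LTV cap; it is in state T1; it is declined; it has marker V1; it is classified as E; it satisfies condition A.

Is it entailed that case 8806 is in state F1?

Forward chaining from the given facts derives: is conditionally approved, satisfies condition S1, carries flag M1, is classified as N, is in state W, is classified as D, meets criterion T, is for a primary residence, has complete documentation, meets criterion F, is tagged J, is in state S, has a co-signer, carries flag Y, meets criterion G1, carries flag U.
Rules concluding "it is in state F1": R8 needs "it is in category V"; R9 needs "it has a DTI below 40%"; R12 needs "it is in state G"; R21 needs "it requires manual review" — none of these are established.

No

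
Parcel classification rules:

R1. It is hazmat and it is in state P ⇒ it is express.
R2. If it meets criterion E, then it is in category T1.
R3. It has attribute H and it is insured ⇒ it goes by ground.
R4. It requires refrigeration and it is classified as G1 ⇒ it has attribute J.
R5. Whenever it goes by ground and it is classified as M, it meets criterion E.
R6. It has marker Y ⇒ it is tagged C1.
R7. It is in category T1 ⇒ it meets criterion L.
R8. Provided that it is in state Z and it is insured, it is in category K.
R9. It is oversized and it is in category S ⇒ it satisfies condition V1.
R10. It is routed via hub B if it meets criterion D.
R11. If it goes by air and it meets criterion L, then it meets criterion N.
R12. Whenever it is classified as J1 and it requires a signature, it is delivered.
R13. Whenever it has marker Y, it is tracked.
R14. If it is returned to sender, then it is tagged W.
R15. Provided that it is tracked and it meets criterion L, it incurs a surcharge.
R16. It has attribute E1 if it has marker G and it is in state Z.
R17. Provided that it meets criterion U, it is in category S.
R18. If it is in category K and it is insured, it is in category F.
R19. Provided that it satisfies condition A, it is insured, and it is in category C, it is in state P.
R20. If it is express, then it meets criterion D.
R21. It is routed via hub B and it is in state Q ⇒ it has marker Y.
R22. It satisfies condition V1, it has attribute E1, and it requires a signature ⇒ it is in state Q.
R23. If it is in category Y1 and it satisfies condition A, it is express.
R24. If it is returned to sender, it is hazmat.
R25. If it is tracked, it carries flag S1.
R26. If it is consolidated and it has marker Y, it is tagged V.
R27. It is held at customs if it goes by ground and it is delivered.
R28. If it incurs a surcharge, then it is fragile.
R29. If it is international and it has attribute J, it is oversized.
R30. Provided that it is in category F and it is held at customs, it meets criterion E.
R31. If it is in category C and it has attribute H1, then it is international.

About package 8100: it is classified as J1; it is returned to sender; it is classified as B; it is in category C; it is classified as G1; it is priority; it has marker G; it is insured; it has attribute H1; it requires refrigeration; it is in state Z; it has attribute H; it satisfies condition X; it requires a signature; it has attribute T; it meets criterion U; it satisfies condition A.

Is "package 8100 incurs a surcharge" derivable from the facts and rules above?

Yes

By R3 (it has attribute H, it is insured): it goes by ground.
By R4 (it requires refrigeration, it is classified as G1): it has attribute J.
By R8 (it is in state Z, it is insured): it is in category K.
By R12 (it is classified as J1, it requires a signature): it is delivered.
By R16 (it has marker G, it is in state Z): it has attribute E1.
By R17 (it meets criterion U): it is in category S.
By R18 (it is in category K, it is insured): it is in category F.
By R19 (it satisfies condition A, it is insured, it is in category C): it is in state P.
By R24 (it is returned to sender): it is hazmat.
By R27 (it goes by ground, it is delivered): it is held at customs.
By R30 (it is in category F, it is held at customs): it meets criterion E.
By R31 (it is in category C, it has attribute H1): it is international.
By R1 (it is hazmat, it is in state P): it is express.
By R2 (it meets criterion E): it is in category T1.
By R7 (it is in category T1): it meets criterion L.
By R20 (it is express): it meets criterion D.
By R29 (it is international, it has attribute J): it is oversized.
By R9 (it is oversized, it is in category S): it satisfies condition V1.
By R10 (it meets criterion D): it is routed via hub B.
By R22 (it satisfies condition V1, it has attribute E1, it requires a signature): it is in state Q.
By R21 (it is routed via hub B, it is in state Q): it has marker Y.
By R13 (it has marker Y): it is tracked.
By R15 (it is tracked, it meets criterion L): it incurs a surcharge.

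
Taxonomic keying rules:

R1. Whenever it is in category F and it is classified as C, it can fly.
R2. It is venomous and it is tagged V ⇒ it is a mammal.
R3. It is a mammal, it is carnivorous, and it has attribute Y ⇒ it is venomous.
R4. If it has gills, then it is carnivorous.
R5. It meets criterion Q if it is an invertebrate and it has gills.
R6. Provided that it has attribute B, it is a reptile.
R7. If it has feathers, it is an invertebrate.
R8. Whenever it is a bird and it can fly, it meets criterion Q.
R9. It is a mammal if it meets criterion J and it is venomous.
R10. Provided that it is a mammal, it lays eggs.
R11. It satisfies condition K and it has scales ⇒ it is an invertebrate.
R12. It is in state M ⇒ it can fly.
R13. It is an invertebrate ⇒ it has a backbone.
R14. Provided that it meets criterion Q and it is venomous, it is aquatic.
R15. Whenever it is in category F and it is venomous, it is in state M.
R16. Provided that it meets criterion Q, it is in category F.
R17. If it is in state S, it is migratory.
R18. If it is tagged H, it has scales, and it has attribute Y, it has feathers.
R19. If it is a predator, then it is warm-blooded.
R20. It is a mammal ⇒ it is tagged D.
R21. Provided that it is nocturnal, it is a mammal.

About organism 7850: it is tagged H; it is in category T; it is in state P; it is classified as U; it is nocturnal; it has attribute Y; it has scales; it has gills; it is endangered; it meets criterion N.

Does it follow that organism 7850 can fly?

Yes

By R4 (it has gills): it is carnivorous.
By R18 (it is tagged H, it has scales, it has attribute Y): it has feathers.
By R21 (it is nocturnal): it is a mammal.
By R3 (it is a mammal, it is carnivorous, it has attribute Y): it is venomous.
By R7 (it has feathers): it is an invertebrate.
By R5 (it is an invertebrate, it has gills): it meets criterion Q.
By R16 (it meets criterion Q): it is in category F.
By R15 (it is in category F, it is venomous): it is in state M.
By R12 (it is in state M): it can fly.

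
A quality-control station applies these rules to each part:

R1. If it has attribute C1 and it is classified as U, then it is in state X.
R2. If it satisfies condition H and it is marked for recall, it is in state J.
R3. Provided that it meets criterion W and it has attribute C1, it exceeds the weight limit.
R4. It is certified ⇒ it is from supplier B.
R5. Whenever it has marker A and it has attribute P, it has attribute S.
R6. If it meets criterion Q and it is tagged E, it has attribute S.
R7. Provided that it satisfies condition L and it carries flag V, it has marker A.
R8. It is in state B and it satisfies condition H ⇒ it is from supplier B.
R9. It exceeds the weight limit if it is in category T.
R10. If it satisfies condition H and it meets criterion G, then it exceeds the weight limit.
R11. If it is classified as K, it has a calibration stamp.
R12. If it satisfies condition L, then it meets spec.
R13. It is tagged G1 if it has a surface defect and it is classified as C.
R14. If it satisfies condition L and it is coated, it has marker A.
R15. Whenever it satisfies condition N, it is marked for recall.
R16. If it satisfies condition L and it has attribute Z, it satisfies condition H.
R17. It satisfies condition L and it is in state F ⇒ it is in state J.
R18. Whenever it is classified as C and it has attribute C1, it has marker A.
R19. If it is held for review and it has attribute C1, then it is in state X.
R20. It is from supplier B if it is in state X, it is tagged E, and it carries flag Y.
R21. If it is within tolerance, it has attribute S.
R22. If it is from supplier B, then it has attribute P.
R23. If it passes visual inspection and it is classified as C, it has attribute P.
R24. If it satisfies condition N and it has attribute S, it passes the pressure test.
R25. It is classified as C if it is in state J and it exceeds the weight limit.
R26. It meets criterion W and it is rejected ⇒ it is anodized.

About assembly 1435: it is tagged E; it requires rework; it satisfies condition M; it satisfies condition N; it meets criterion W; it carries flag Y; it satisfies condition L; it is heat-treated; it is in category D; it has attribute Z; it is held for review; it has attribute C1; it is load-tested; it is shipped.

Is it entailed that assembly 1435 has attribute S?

Yes

By R3 (it meets criterion W, it has attribute C1): it exceeds the weight limit.
By R15 (it satisfies condition N): it is marked for recall.
By R16 (it satisfies condition L, it has attribute Z): it satisfies condition H.
By R19 (it is held for review, it has attribute C1): it is in state X.
By R20 (it is in state X, it is tagged E, it carries flag Y): it is from supplier B.
By R22 (it is from supplier B): it has attribute P.
By R2 (it satisfies condition H, it is marked for recall): it is in state J.
By R25 (it is in state J, it exceeds the weight limit): it is classified as C.
By R18 (it is classified as C, it has attribute C1): it has marker A.
By R5 (it has marker A, it has attribute P): it has attribute S.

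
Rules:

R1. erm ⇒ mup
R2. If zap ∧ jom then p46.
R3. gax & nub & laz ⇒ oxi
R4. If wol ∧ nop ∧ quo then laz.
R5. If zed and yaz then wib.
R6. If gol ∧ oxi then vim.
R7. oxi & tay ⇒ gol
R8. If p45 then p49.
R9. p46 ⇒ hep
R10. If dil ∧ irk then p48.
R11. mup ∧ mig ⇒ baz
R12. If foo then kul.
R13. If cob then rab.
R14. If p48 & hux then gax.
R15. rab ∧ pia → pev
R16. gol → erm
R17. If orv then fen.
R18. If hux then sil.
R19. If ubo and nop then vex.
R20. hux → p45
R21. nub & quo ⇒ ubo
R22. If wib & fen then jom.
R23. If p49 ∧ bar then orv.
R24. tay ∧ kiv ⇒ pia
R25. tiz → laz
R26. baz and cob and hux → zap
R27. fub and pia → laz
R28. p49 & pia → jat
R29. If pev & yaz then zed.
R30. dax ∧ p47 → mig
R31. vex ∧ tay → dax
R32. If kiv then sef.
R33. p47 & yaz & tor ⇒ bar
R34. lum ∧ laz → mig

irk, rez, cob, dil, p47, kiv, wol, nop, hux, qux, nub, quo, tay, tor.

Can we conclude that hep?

Forward chaining from the given facts derives: laz, p48, rab, gax, sil, p45, ubo, pia, sef, oxi, gol, p49, pev, erm, vex, jat, dax, mup, vim, mig, baz, zap.
The only rule concluding hep is R9, which needs p46; that is never established.

No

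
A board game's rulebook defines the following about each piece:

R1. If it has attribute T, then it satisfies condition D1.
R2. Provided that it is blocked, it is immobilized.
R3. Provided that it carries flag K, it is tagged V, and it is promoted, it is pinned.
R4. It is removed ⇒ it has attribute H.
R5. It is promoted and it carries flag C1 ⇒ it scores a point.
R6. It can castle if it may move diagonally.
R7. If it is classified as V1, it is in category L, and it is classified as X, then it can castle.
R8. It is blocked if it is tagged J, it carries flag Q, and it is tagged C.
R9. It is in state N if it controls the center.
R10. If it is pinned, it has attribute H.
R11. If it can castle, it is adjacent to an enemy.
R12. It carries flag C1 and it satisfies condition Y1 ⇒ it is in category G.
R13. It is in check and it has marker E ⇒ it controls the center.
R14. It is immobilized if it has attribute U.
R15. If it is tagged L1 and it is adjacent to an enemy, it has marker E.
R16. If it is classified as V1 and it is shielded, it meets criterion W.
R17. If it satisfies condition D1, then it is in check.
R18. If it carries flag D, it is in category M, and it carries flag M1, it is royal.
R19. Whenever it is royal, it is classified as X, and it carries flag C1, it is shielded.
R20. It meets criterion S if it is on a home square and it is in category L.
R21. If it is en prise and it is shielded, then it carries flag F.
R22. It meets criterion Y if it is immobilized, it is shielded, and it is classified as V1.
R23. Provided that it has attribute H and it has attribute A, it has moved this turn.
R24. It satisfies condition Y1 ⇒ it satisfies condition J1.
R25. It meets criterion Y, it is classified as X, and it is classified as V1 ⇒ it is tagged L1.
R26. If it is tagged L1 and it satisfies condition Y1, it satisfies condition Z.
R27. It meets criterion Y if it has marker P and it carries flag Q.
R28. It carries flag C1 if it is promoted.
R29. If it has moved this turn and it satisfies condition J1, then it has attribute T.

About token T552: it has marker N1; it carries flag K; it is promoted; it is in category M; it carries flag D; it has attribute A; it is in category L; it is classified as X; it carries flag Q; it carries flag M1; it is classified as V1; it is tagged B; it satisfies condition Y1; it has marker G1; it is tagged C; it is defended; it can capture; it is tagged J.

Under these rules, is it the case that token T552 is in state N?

No

Forward chaining from the given facts derives: can castle, is blocked, is adjacent to an enemy, is royal, satisfies condition J1, carries flag C1, is immobilized, scores a point, is in category G, is shielded, meets criterion Y, is tagged L1, satisfies condition Z, has marker E, meets criterion W.
The only rule concluding "it is in state N" is R9, which needs "it controls the center"; that is never established.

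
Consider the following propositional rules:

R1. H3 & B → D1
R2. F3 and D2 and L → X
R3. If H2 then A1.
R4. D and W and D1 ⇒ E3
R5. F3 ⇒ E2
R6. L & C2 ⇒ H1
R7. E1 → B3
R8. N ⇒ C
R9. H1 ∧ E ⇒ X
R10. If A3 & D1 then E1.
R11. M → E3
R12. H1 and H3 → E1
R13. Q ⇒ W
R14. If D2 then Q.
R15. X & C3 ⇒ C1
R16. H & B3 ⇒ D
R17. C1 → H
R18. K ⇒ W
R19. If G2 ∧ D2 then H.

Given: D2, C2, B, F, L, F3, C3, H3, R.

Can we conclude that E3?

Yes

D1  (by R1: H3, B)
X  (by R2: F3, D2, L)
H1  (by R6: L, C2)
E1  (by R12: H1, H3)
Q  (by R14: D2)
C1  (by R15: X, C3)
H  (by R17: C1)
B3  (by R7: E1)
W  (by R13: Q)
D  (by R16: H, B3)
E3  (by R4: D, W, D1)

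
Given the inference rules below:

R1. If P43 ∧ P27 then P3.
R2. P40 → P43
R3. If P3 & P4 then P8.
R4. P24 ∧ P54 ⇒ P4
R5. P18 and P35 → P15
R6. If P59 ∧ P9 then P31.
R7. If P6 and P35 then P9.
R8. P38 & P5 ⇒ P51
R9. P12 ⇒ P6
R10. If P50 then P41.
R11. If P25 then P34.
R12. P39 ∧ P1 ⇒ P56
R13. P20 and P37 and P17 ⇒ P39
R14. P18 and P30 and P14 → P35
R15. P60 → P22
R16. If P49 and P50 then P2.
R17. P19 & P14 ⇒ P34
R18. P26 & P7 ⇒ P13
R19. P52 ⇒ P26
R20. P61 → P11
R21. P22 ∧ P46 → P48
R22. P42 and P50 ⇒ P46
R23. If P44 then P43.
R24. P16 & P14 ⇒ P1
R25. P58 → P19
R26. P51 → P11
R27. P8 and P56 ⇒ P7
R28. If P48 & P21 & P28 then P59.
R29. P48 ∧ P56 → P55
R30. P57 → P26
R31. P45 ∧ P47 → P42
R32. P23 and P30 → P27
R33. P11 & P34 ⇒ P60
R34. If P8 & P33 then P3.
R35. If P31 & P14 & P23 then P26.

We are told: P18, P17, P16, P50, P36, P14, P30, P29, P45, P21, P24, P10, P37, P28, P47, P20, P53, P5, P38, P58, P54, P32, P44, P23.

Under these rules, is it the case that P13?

No

Forward chaining from the given facts derives: P4, P51, P41, P39, P35, P43, P1, P19, P11, P42, P27, P3, P8, P15, P56, P34, P46, P7, P60, P22, P48, P59, P55.
The only rule concluding P13 is R18, which needs P26; that is never established.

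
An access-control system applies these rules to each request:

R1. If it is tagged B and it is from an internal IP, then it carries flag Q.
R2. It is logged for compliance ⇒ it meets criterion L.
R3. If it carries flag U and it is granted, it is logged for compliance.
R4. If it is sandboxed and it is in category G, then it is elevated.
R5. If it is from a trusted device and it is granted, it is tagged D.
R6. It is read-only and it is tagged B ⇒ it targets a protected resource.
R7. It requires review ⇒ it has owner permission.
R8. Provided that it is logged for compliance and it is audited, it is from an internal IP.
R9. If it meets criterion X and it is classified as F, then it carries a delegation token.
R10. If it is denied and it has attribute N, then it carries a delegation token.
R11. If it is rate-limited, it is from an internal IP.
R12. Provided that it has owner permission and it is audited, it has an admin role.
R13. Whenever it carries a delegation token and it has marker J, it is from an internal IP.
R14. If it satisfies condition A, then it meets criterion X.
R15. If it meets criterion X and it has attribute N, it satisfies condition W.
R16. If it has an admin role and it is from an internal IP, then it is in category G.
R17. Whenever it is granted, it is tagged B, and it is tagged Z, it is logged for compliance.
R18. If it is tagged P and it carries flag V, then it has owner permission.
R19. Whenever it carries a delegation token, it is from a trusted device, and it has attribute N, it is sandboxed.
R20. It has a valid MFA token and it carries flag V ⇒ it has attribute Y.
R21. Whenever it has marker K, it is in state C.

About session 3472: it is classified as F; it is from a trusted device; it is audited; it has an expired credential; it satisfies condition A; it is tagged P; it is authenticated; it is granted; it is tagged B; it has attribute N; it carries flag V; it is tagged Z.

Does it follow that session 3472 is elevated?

Yes

By R14 (it satisfies condition A): it meets criterion X.
By R17 (it is granted, it is tagged B, it is tagged Z): it is logged for compliance.
By R18 (it is tagged P, it carries flag V): it has owner permission.
By R8 (it is logged for compliance, it is audited): it is from an internal IP.
By R9 (it meets criterion X, it is classified as F): it carries a delegation token.
By R12 (it has owner permission, it is audited): it has an admin role.
By R16 (it has an admin role, it is from an internal IP): it is in category G.
By R19 (it carries a delegation token, it is from a trusted device, it has attribute N): it is sandboxed.
By R4 (it is sandboxed, it is in category G): it is elevated.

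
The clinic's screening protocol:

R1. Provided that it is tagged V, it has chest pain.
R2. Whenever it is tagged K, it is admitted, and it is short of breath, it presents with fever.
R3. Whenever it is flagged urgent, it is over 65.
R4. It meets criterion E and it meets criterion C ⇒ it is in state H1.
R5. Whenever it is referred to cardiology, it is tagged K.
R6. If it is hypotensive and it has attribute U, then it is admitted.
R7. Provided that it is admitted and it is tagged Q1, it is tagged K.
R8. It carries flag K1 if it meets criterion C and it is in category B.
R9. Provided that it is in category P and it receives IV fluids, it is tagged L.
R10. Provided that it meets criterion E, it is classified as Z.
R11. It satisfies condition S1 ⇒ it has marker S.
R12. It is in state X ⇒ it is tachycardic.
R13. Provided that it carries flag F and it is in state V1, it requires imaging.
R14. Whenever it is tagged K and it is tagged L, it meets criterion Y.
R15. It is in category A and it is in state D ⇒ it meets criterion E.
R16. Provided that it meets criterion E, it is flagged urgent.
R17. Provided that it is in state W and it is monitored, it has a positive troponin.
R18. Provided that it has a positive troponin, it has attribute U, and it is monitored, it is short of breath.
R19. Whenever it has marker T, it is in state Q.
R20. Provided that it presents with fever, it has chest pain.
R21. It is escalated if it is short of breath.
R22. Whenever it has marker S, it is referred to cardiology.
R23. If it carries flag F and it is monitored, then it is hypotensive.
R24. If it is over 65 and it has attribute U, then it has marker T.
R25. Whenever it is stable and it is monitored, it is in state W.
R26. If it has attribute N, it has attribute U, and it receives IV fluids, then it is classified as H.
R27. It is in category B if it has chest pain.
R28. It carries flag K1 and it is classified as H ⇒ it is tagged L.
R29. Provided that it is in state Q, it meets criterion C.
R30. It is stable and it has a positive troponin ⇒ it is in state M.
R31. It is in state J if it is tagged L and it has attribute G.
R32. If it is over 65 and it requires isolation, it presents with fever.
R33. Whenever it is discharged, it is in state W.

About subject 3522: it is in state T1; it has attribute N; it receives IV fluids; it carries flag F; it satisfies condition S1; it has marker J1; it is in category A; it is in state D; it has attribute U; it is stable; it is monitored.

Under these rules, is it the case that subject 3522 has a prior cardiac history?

No

Forward chaining from the given facts derives: has marker S, meets criterion E, is flagged urgent, is referred to cardiology, is hypotensive, is in state W, is classified as H, is over 65, is tagged K, is admitted, is classified as Z, has a positive troponin, is short of breath, is escalated, has marker T, is in state M, presents with fever, is in state Q, has chest pain, is in category B, meets criterion C, is in state H1, carries flag K1, is tagged L, meets criterion Y.
No rule has "it has a prior cardiac history" as its conclusion, and it is not among the given facts.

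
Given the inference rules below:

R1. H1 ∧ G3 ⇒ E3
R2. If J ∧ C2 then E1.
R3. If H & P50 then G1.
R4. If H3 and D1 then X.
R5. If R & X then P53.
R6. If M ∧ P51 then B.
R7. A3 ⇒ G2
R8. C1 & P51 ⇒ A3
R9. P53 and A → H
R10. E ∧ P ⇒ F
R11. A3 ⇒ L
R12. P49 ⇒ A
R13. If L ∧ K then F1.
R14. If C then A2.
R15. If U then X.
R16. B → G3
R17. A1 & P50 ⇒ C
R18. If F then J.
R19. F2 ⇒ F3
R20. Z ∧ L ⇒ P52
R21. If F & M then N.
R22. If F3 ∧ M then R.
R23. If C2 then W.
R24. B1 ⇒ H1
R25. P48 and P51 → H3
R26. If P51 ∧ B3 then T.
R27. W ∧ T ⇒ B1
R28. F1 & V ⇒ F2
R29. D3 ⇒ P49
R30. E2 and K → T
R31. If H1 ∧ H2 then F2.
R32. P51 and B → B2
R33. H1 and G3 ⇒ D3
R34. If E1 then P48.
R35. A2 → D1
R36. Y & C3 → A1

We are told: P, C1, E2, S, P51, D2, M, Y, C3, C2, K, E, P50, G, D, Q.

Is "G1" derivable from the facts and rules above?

No

Forward chaining from the given facts derives: B, A3, F, L, F1, G3, J, N, W, T, B2, A1, E1, G2, C, B1, P48, A2, H1, H3, D3, D1, E3, X, P49, A.
The only rule concluding G1 is R3, which needs H; that is never established.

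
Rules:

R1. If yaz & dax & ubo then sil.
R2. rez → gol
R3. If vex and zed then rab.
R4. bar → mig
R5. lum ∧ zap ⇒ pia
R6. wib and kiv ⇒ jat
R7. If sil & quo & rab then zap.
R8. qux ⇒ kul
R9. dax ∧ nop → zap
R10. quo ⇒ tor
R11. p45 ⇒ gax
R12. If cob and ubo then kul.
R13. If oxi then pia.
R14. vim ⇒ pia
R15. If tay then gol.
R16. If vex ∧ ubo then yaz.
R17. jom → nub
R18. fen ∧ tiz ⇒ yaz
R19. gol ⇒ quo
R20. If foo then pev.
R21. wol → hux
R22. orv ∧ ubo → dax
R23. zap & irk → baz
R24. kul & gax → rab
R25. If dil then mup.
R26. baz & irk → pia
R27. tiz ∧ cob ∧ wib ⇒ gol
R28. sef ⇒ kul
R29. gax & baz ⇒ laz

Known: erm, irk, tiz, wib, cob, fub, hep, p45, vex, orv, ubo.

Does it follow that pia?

Yes

gax  (by R11: p45)
kul  (by R12: cob, ubo)
yaz  (by R16: vex, ubo)
dax  (by R22: orv, ubo)
rab  (by R24: kul, gax)
gol  (by R27: tiz, cob, wib)
sil  (by R1: yaz, dax, ubo)
quo  (by R19: gol)
zap  (by R7: sil, quo, rab)
baz  (by R23: zap, irk)
pia  (by R26: baz, irk)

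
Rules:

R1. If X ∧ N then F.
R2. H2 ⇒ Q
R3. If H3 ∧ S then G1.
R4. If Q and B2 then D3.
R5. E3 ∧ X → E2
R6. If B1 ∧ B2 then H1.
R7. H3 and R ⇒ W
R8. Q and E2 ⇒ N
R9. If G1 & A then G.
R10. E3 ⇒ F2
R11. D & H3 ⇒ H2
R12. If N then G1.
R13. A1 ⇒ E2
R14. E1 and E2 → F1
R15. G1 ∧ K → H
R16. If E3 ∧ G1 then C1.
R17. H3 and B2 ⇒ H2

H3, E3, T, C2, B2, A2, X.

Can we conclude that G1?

E2  (by R5: E3, X)
H2  (by R17: H3, B2)
Q  (by R2: H2)
N  (by R8: Q, E2)
G1  (by R12: N)

Yes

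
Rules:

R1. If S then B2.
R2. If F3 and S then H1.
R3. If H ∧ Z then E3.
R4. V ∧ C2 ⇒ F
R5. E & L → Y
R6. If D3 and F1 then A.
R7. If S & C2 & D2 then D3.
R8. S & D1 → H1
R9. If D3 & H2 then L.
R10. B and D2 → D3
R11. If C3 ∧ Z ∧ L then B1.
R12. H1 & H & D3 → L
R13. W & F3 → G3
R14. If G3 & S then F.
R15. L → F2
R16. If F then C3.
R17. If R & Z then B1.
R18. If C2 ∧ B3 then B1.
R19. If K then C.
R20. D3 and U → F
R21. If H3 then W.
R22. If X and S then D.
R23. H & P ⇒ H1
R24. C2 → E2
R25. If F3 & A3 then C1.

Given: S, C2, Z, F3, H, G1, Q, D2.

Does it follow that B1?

No

Forward chaining from the given facts derives: B2, H1, E3, D3, L, F2, E2.
Rules concluding B1: R11 needs C3; R17 needs R; R18 needs B3 — none of these are established.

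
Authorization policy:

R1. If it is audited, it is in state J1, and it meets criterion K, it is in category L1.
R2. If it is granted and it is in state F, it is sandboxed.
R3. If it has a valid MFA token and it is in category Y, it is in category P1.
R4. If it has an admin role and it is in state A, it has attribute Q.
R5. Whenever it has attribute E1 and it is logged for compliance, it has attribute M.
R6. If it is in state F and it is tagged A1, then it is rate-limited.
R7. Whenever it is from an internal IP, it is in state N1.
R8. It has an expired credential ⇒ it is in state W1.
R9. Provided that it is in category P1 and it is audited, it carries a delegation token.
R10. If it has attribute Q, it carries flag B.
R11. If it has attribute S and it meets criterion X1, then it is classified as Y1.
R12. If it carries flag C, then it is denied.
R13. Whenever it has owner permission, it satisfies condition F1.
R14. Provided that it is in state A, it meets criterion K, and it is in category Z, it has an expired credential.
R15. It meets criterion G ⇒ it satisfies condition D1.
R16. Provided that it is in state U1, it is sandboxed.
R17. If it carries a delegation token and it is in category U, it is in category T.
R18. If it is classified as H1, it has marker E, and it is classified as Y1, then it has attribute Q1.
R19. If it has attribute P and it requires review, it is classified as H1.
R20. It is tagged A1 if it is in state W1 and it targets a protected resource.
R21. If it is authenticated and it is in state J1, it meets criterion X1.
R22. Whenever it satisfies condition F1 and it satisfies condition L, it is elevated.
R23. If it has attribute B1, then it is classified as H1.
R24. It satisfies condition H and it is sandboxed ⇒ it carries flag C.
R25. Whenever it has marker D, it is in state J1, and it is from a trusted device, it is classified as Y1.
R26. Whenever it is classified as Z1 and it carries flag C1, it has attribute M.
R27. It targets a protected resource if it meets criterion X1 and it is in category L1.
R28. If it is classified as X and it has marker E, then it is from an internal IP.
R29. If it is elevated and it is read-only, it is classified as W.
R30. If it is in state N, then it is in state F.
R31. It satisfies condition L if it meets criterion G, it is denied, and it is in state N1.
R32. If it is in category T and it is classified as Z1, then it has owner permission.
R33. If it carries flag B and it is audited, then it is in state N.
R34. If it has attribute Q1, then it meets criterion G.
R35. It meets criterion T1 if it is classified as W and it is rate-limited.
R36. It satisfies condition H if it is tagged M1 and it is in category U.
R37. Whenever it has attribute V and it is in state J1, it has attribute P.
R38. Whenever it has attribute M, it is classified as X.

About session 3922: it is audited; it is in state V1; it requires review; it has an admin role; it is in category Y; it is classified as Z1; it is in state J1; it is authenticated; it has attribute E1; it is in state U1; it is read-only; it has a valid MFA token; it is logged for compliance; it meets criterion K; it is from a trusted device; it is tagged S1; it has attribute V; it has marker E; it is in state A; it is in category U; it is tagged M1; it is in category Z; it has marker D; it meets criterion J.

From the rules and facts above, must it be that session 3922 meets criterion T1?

By R1 (it is audited, it is in state J1, it meets criterion K): it is in category L1.
By R3 (it has a valid MFA token, it is in category Y): it is in category P1.
By R4 (it has an admin role, it is in state A): it has attribute Q.
By R5 (it has attribute E1, it is logged for compliance): it has attribute M.
By R9 (it is in category P1, it is audited): it carries a delegation token.
By R10 (it has attribute Q): it carries flag B.
By R14 (it is in state A, it meets criterion K, it is in category Z): it has an expired credential.
By R16 (it is in state U1): it is sandboxed.
By R17 (it carries a delegation token, it is in category U): it is in category T.
By R21 (it is authenticated, it is in state J1): it meets criterion X1.
By R25 (it has marker D, it is in state J1, it is from a trusted device): it is classified as Y1.
By R27 (it meets criterion X1, it is in category L1): it targets a protected resource.
By R32 (it is in category T, it is classified as Z1): it has owner permission.
By R33 (it carries flag B, it is audited): it is in state N.
By R36 (it is tagged M1, it is in category U): it satisfies condition H.
By R37 (it has attribute V, it is in state J1): it has attribute P.
By R38 (it has attribute M): it is classified as X.
By R8 (it has an expired credential): it is in state W1.
By R13 (it has owner permission): it satisfies condition F1.
By R19 (it has attribute P, it requires review): it is classified as H1.
By R20 (it is in state W1, it targets a protected resource): it is tagged A1.
By R24 (it satisfies condition H, it is sandboxed): it carries flag C.
By R28 (it is classified as X, it has marker E): it is from an internal IP.
By R30 (it is in state N): it is in state F.
By R6 (it is in state F, it is tagged A1): it is rate-limited.
By R7 (it is from an internal IP): it is in state N1.
By R12 (it carries flag C): it is denied.
By R18 (it is classified as H1, it has marker E, it is classified as Y1): it has attribute Q1.
By R34 (it has attribute Q1): it meets criterion G.
By R31 (it meets criterion G, it is denied, it is in state N1): it satisfies condition L.
By R22 (it satisfies condition F1, it satisfies condition L): it is elevated.
By R29 (it is elevated, it is read-only): it is classified as W.
By R35 (it is classified as W, it is rate-limited): it meets criterion T1.

Yes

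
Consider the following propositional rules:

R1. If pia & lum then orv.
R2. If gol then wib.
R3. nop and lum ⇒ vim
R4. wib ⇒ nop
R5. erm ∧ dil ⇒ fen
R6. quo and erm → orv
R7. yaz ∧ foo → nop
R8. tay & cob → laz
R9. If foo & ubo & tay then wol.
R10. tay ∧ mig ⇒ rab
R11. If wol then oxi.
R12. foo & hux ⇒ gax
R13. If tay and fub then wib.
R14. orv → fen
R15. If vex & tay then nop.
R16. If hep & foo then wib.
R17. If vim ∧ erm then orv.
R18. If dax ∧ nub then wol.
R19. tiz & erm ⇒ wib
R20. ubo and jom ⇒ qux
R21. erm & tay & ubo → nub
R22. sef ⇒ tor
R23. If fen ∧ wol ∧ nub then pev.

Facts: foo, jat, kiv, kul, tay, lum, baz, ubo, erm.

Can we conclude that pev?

No

Forward chaining from the given facts derives: wol, oxi, nub.
The only rule concluding pev is R23, which needs fen; that is never established.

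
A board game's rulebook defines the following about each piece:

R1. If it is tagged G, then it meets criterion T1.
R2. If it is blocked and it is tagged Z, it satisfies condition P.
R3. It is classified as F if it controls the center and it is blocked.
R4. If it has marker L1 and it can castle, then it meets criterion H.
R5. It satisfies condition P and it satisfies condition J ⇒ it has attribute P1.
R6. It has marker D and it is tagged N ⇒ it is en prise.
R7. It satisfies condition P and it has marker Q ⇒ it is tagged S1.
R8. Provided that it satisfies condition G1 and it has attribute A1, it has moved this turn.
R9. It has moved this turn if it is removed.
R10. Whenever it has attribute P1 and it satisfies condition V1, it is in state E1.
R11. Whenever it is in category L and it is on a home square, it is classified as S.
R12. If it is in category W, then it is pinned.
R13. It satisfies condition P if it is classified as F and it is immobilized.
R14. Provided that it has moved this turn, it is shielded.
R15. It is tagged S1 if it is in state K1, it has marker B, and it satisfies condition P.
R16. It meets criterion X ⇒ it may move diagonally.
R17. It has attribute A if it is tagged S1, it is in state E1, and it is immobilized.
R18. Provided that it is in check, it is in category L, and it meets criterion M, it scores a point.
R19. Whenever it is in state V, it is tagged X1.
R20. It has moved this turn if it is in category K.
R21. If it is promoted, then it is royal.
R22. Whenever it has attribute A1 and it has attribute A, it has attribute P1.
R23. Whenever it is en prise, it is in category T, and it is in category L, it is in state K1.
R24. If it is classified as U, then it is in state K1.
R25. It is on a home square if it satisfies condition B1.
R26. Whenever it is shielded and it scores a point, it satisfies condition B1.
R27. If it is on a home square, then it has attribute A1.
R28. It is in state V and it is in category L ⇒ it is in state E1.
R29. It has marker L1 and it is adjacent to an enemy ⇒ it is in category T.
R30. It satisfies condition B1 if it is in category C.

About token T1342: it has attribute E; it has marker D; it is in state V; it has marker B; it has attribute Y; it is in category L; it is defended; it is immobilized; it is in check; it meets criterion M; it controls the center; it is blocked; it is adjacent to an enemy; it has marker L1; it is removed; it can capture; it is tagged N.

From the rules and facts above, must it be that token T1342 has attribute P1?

By R3 (it controls the center, it is blocked): it is classified as F.
By R6 (it has marker D, it is tagged N): it is en prise.
By R9 (it is removed): it has moved this turn.
By R13 (it is classified as F, it is immobilized): it satisfies condition P.
By R14 (it has moved this turn): it is shielded.
By R18 (it is in check, it is in category L, it meets criterion M): it scores a point.
By R26 (it is shielded, it scores a point): it satisfies condition B1.
By R28 (it is in state V, it is in category L): it is in state E1.
By R29 (it has marker L1, it is adjacent to an enemy): it is in category T.
By R23 (it is en prise, it is in category T, it is in category L): it is in state K1.
By R25 (it satisfies condition B1): it is on a home square.
By R27 (it is on a home square): it has attribute A1.
By R15 (it is in state K1, it has marker B, it satisfies condition P): it is tagged S1.
By R17 (it is tagged S1, it is in state E1, it is immobilized): it has attribute A.
By R22 (it has attribute A1, it has attribute A): it has attribute P1.

Yes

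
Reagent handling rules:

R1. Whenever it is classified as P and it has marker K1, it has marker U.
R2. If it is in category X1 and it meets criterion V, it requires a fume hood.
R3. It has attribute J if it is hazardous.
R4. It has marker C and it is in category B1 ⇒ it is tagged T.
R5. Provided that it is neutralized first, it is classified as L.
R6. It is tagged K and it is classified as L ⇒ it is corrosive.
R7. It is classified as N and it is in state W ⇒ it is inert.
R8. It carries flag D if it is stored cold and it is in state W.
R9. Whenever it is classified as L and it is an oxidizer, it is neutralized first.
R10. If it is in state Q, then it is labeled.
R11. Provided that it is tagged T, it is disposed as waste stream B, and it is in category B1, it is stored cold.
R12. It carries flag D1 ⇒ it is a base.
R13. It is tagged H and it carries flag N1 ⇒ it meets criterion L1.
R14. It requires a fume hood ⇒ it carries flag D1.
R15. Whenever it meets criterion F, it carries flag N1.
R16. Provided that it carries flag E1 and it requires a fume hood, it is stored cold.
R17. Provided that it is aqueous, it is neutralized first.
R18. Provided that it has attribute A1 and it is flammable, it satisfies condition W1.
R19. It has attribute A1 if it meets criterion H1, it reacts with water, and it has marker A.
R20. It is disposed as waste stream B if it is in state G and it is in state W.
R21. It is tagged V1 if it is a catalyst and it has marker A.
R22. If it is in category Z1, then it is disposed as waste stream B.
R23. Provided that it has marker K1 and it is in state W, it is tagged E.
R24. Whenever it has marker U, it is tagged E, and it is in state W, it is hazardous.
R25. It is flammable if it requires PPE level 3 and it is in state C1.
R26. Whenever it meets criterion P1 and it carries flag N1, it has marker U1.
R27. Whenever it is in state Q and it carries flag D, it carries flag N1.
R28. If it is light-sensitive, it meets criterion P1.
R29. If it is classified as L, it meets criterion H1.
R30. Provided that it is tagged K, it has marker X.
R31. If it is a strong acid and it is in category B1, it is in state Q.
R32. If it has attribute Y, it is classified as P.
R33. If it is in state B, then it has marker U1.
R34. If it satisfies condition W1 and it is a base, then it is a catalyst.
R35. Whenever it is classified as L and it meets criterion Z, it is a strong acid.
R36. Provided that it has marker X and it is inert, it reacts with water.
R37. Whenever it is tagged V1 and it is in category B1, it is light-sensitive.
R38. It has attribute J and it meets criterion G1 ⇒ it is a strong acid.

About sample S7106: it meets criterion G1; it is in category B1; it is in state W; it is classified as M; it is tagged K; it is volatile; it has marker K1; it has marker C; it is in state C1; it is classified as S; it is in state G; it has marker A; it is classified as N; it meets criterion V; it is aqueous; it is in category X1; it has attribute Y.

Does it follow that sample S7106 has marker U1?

Forward chaining from the given facts derives: requires a fume hood, is tagged T, is inert, carries flag D1, is neutralized first, is disposed as waste stream B, is tagged E, has marker X, is classified as P, reacts with water, has marker U, is classified as L, is corrosive, is stored cold, is a base, is hazardous, meets criterion H1, has attribute J, carries flag D, has attribute A1, is a strong acid, is in state Q, is labeled, carries flag N1.
Rules concluding "it has marker U1": R26 needs "it meets criterion P1"; R33 needs "it is in state B" — none of these are established.

No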